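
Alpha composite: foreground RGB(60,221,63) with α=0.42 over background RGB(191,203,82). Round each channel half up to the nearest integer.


C = α×F + (1-α)×B, with 1-α = 0.58
R: 0.42×60 + 0.58×191 = 25.20 + 110.78 = 135.98 → 136
G: 0.42×221 + 0.58×203 = 92.82 + 117.74 = 210.56 → 211
B: 0.42×63 + 0.58×82 = 26.46 + 47.56 = 74.02 → 74
= RGB(136, 211, 74)


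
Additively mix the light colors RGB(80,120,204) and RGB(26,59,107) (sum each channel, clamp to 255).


Additive: each channel = min(255, C₁+C₂)
R: 80+26 = 106 → 106
G: 120+59 = 179 → 179
B: 204+107 = 311 → 255
= RGB(106, 179, 255)


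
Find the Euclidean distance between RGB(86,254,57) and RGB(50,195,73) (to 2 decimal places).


d = √[(R₁-R₂)² + (G₁-G₂)² + (B₁-B₂)²]
d = √[(86-50)² + (254-195)² + (57-73)²]
d = √[1296 + 3481 + 256]
d = √5033
d ≈ 70.94


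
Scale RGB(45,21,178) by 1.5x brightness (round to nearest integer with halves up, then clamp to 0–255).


Multiply each channel by 1.5, round half up, clamp to [0, 255]
R: 45×1.5 = 67.5 → round → 68
G: 21×1.5 = 31.5 → round → 32
B: 178×1.5 = 267 → clamp → 255
= RGB(68, 32, 255)


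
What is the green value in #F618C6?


Color: #F618C6
R = F6 = 246
G = 18 = 24
B = C6 = 198
Green = 24


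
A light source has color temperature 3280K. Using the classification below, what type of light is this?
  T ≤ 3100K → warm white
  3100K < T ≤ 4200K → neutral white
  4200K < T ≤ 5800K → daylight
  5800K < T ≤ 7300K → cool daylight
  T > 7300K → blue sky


Temperature: 3280K
3100K < 3280K ≤ 4200K → neutral white
Classification: neutral white


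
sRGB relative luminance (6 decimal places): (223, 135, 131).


Linearize each channel (sRGB transfer function): c = v/255; c_lin = c/12.92 if c ≤ 0.04045, else ((c+0.055)/1.055)^2.4
  R: 223/255 ≈ 0.874510 > 0.04045 → ((0.874510+0.055)/1.055)^2.4 ≈ 0.737910
  G: 135/255 ≈ 0.529412 > 0.04045 → ((0.529412+0.055)/1.055)^2.4 ≈ 0.242281
  B: 131/255 ≈ 0.513725 > 0.04045 → ((0.513725+0.055)/1.055)^2.4 ≈ 0.226966
R_lin = 0.737910, G_lin = 0.242281, B_lin = 0.226966
L = 0.2126×R + 0.7152×G + 0.0722×B
L = 0.2126×0.737910 + 0.7152×0.242281 + 0.0722×0.226966
L ≈ 0.346546


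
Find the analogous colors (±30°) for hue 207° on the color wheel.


Base hue: 207°
Left analog: (207 - 30) mod 360 = 177°
Right analog: (207 + 30) mod 360 = 237°
Analogous hues = 177° and 237°


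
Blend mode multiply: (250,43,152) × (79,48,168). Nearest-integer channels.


Multiply: C = A×B/255, rounded to nearest integer
R: 250×79/255 = 19750/255 ≈ 77.451 → 77
G: 43×48/255 = 2064/255 ≈ 8.094 → 8
B: 152×168/255 = 25536/255 ≈ 100.141 → 100
= RGB(77, 8, 100)


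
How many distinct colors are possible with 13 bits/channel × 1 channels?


Total bits = 13 bits/channel × 1 channels = 13 bits
Distinct colors = 2^13
= 8,192 colors


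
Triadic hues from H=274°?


Triadic: equally spaced at 120° intervals
H1 = 274°
H2 = (274 + 120) mod 360 = 34°
H3 = (274 + 240) mod 360 = 154°
Triadic = 274°, 34°, 154°


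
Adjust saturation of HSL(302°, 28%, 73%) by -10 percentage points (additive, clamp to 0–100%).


Original S = 28%
Adjustment = -10 percentage points
New S = 28 + (-10) = 18
Clamp to [0, 100] → 18
= HSL(302°, 18%, 73%)


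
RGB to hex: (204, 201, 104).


R = 204 → CC (hex)
G = 201 → C9 (hex)
B = 104 → 68 (hex)
Hex = #CCC968


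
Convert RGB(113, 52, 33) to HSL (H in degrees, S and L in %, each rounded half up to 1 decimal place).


Normalize: R'=113/255≈0.4431, G'=52/255≈0.2039, B'=33/255≈0.1294
Max=113/255, Min=33/255, Δ=Max-Min=80/255
L = (Max+Min)/2 = (113+33)/510 = 146/510 = 0.28627… → L = 28.6%
L ≤ 0.5 → S = Δ/(Max+Min) = 80/(113+33) = 80/146 = 0.54794… → S = 54.8%
(the 1/255 factors cancel in S and H, so raw channel differences can be used)
Max is R' → H = 60 × (((G-B)/Δ) mod 6) = 60 × (((52-33)/80) mod 6)
  19/80 = 0.2375
  H = 60 × 0.2375 = 14.25° → H = 14.3°
= HSL(14.3°, 54.8%, 28.6%)


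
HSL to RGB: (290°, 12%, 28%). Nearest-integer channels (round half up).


H=290°, S=0.12, L=0.28
C = (1-|2L-1|)×S = (1-|-0.44|)×0.12 = 0.0672
H' = H/60 = 290/60 ≈ 4.8333; X = C×(1-|H' mod 2 - 1|) = 0.056
m = L - C/2 = 0.28 - 0.0336 = 0.2464
Sector ⌊H'⌋ = 4 → (R',G',B') = (0.056, 0.0, 0.0672)
RGB = ((R'+m)×255, (G'+m)×255, (B'+m)×255) = (77.112, 62.832, 79.968)
Round half up → RGB(77, 63, 80)


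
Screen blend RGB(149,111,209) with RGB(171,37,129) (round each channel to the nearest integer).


Screen: C = 255 - (255-A)×(255-B)/255, rounded to nearest integer
R: 255 - (255-149)×(255-171)/255 = 255 - 8904/255 ≈ 255 - 34.918 = 220.082 → 220
G: 255 - (255-111)×(255-37)/255 = 255 - 31392/255 ≈ 255 - 123.106 = 131.894 → 132
B: 255 - (255-209)×(255-129)/255 = 255 - 5796/255 ≈ 255 - 22.729 = 232.271 → 232
= RGB(220, 132, 232)


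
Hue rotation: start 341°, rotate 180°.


New hue = (H + rotation) mod 360
New hue = (341 + 180) mod 360
= 521 mod 360
= 161°


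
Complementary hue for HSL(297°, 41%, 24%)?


Complement = opposite side of color wheel = hue + 180°
H' = (297 + 180) mod 360 = 117°
S and L unchanged.
= HSL(117°, 41%, 24%)


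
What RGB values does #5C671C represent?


5C → 92 (R)
67 → 103 (G)
1C → 28 (B)
= RGB(92, 103, 28)


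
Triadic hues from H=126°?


Triadic: equally spaced at 120° intervals
H1 = 126°
H2 = (126 + 120) mod 360 = 246°
H3 = (126 + 240) mod 360 = 6°
Triadic = 126°, 246°, 6°


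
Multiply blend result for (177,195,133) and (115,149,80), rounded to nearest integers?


Multiply: C = A×B/255, rounded to nearest integer
R: 177×115/255 = 20355/255 ≈ 79.824 → 80
G: 195×149/255 = 29055/255 ≈ 113.941 → 114
B: 133×80/255 = 10640/255 ≈ 41.725 → 42
= RGB(80, 114, 42)


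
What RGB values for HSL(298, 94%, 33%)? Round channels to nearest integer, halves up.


H=298°, S=0.94, L=0.33
C = (1-|2L-1|)×S = (1-|-0.34|)×0.94 = 0.6204
H' = H/60 = 298/60 ≈ 4.9667; X = C×(1-|H' mod 2 - 1|) = 0.59972
m = L - C/2 = 0.33 - 0.3102 = 0.0198
Sector ⌊H'⌋ = 4 → (R',G',B') = (0.59972, 0.0, 0.6204)
RGB = ((R'+m)×255, (G'+m)×255, (B'+m)×255) = (157.9776, 5.049, 163.251)
Round half up → RGB(158, 5, 163)


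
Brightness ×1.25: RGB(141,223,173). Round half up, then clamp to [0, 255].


Multiply each channel by 1.25, round half up, clamp to [0, 255]
R: 141×1.25 = 176.25 → round → 176
G: 223×1.25 = 278.75 → round → 279 → clamp → 255
B: 173×1.25 = 216.25 → round → 216
= RGB(176, 255, 216)


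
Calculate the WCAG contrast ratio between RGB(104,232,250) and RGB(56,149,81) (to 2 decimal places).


Linearize each sRGB channel c=v/255: c/12.92 if c ≤ 0.04045 else ((c+0.055)/1.055)^2.4
L = 0.2126×R_lin + 0.7152×G_lin + 0.0722×B_lin
Color 1 (104,232,250):
  R=104: 104/255≈0.4078 > 0.04045 → ((0.4078+0.055)/1.055)^2.4 ≈ 0.13843
  G=232: 232/255≈0.9098 > 0.04045 → ((0.9098+0.055)/1.055)^2.4 ≈ 0.80695
  B=250: 250/255≈0.9804 > 0.04045 → ((0.9804+0.055)/1.055)^2.4 ≈ 0.95597
  L1 = 0.2126×0.13843 + 0.7152×0.80695 + 0.0722×0.95597 ≈ 0.67558
Color 2 (56,149,81):
  R=56: 56/255≈0.2196 > 0.04045 → ((0.2196+0.055)/1.055)^2.4 ≈ 0.03955
  G=149: 149/255≈0.5843 > 0.04045 → ((0.5843+0.055)/1.055)^2.4 ≈ 0.30054
  B=81: 81/255≈0.3176 > 0.04045 → ((0.3176+0.055)/1.055)^2.4 ≈ 0.08228
  L2 = 0.2126×0.03955 + 0.7152×0.30054 + 0.0722×0.08228 ≈ 0.22930
Lighter = 0.67558, Darker = 0.22930
Ratio = (L_lighter + 0.05) / (L_darker + 0.05)
Ratio = (0.67558 + 0.05) / (0.22930 + 0.05) = 0.72558 / 0.27930 ≈ 2.5979
Ratio ≈ 2.60:1


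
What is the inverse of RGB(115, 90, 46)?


Invert: (255-R, 255-G, 255-B)
R: 255-115 = 140
G: 255-90 = 165
B: 255-46 = 209
= RGB(140, 165, 209)


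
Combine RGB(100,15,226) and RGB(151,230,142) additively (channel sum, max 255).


Additive: each channel = min(255, C₁+C₂)
R: 100+151 = 251 → 251
G: 15+230 = 245 → 245
B: 226+142 = 368 → 255
= RGB(251, 245, 255)


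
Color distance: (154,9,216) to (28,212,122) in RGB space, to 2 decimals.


d = √[(R₁-R₂)² + (G₁-G₂)² + (B₁-B₂)²]
d = √[(154-28)² + (9-212)² + (216-122)²]
d = √[15876 + 41209 + 8836]
d = √65921
d ≈ 256.75


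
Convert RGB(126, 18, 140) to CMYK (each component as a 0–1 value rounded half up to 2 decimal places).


R'=126/255≈0.4941, G'=18/255≈0.0706, B'=140/255≈0.5490
K = 1 - max(R',G',B') = 1 - 140/255 = 115/255 = 0.45098… → 0.45
(1-R'-K)/(1-K) simplifies to (max-R)/max with max = 140:
C = (140-126)/140 = 14/140 = 0.1 → 0.10
M = (140-18)/140 = 122/140 = 0.87142… → 0.87
Y = (140-140)/140 = 0/140 = 0 → 0.00
= CMYK(0.10, 0.87, 0.00, 0.45)


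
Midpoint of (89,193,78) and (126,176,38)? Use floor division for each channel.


Midpoint: each channel = ⌊(C₁+C₂)/2⌋
R: ⌊(89+126)/2⌋ = 107
G: ⌊(193+176)/2⌋ = 184
B: ⌊(78+38)/2⌋ = 58
= RGB(107, 184, 58)


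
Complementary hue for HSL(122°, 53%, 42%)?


Complement = opposite side of color wheel = hue + 180°
H' = (122 + 180) mod 360 = 302°
S and L unchanged.
= HSL(302°, 53%, 42%)


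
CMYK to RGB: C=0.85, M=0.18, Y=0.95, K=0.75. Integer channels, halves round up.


R = 255 × (1-C) × (1-K) = 255 × 0.15 × 0.25 = 9.5625 → 10
G = 255 × (1-M) × (1-K) = 255 × 0.82 × 0.25 = 52.275 → 52
B = 255 × (1-Y) × (1-K) = 255 × 0.05 × 0.25 = 3.1875 → 3
= RGB(10, 52, 3)


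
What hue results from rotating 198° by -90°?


New hue = (H + rotation) mod 360
New hue = (198 -90) mod 360
= 108 mod 360
= 108°


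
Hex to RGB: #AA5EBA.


AA → 170 (R)
5E → 94 (G)
BA → 186 (B)
= RGB(170, 94, 186)


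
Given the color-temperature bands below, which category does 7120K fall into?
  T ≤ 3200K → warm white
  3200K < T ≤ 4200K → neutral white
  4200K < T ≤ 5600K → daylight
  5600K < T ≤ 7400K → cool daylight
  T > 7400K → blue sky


Temperature: 7120K
5600K < 7120K ≤ 7400K → cool daylight
Classification: cool daylight


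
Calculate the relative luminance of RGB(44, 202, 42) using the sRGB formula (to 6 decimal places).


Linearize each channel (sRGB transfer function): c = v/255; c_lin = c/12.92 if c ≤ 0.04045, else ((c+0.055)/1.055)^2.4
  R: 44/255 ≈ 0.172549 > 0.04045 → ((0.172549+0.055)/1.055)^2.4 ≈ 0.025187
  G: 202/255 ≈ 0.792157 > 0.04045 → ((0.792157+0.055)/1.055)^2.4 ≈ 0.590619
  B: 42/255 ≈ 0.164706 > 0.04045 → ((0.164706+0.055)/1.055)^2.4 ≈ 0.023153
R_lin = 0.025187, G_lin = 0.590619, B_lin = 0.023153
L = 0.2126×R + 0.7152×G + 0.0722×B
L = 0.2126×0.025187 + 0.7152×0.590619 + 0.0722×0.023153
L ≈ 0.429437


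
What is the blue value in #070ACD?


Color: #070ACD
R = 07 = 7
G = 0A = 10
B = CD = 205
Blue = 205


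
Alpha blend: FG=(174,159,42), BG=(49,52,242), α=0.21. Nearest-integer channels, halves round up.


C = α×F + (1-α)×B, with 1-α = 0.79
R: 0.21×174 + 0.79×49 = 36.54 + 38.71 = 75.25 → 75
G: 0.21×159 + 0.79×52 = 33.39 + 41.08 = 74.47 → 74
B: 0.21×42 + 0.79×242 = 8.82 + 191.18 = 200.00 → 200
= RGB(75, 74, 200)


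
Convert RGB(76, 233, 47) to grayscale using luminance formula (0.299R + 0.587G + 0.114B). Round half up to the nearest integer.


Gray = 0.299×R + 0.587×G + 0.114×B
Gray = 0.299×76 + 0.587×233 + 0.114×47
Gray = 22.724 + 136.771 + 5.358
Gray = 164.853 → round half up → 165
Gray = 165


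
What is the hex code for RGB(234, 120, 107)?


R = 234 → EA (hex)
G = 120 → 78 (hex)
B = 107 → 6B (hex)
Hex = #EA786B


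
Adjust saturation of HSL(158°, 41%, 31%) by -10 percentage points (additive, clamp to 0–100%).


Original S = 41%
Adjustment = -10 percentage points
New S = 41 + (-10) = 31
Clamp to [0, 100] → 31
= HSL(158°, 31%, 31%)


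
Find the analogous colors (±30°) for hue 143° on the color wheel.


Base hue: 143°
Left analog: (143 - 30) mod 360 = 113°
Right analog: (143 + 30) mod 360 = 173°
Analogous hues = 113° and 173°


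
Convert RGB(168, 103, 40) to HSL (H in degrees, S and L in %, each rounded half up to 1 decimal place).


Normalize: R'=168/255≈0.6588, G'=103/255≈0.4039, B'=40/255≈0.1569
Max=168/255, Min=40/255, Δ=Max-Min=128/255
L = (Max+Min)/2 = (168+40)/510 = 208/510 = 0.40784… → L = 40.8%
L ≤ 0.5 → S = Δ/(Max+Min) = 128/(168+40) = 128/208 = 0.61538… → S = 61.5%
(the 1/255 factors cancel in S and H, so raw channel differences can be used)
Max is R' → H = 60 × (((G-B)/Δ) mod 6) = 60 × (((103-40)/128) mod 6)
  63/128 = 0.4921…
  H = 60 × 0.4921… = 29.531…° → H = 29.5°
= HSL(29.5°, 61.5%, 40.8%)


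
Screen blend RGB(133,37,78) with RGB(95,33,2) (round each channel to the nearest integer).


Screen: C = 255 - (255-A)×(255-B)/255, rounded to nearest integer
R: 255 - (255-133)×(255-95)/255 = 255 - 19520/255 ≈ 255 - 76.549 = 178.451 → 178
G: 255 - (255-37)×(255-33)/255 = 255 - 48396/255 ≈ 255 - 189.788 = 65.212 → 65
B: 255 - (255-78)×(255-2)/255 = 255 - 44781/255 ≈ 255 - 175.612 = 79.388 → 79
= RGB(178, 65, 79)


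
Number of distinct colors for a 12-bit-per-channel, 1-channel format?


Total bits = 12 bits/channel × 1 channels = 12 bits
Distinct colors = 2^12
= 4,096 colors


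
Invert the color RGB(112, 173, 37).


Invert: (255-R, 255-G, 255-B)
R: 255-112 = 143
G: 255-173 = 82
B: 255-37 = 218
= RGB(143, 82, 218)


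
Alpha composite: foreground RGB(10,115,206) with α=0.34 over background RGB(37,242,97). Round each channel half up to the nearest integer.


C = α×F + (1-α)×B, with 1-α = 0.66
R: 0.34×10 + 0.66×37 = 3.40 + 24.42 = 27.82 → 28
G: 0.34×115 + 0.66×242 = 39.10 + 159.72 = 198.82 → 199
B: 0.34×206 + 0.66×97 = 70.04 + 64.02 = 134.06 → 134
= RGB(28, 199, 134)


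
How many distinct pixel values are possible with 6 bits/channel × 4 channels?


Total bits = 6 bits/channel × 4 channels = 24 bits
Distinct pixel values = 2^24
= 16,777,216 pixel values


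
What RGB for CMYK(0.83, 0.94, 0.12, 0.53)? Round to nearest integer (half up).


R = 255 × (1-C) × (1-K) = 255 × 0.17 × 0.47 = 20.3745 → 20
G = 255 × (1-M) × (1-K) = 255 × 0.06 × 0.47 = 7.191 → 7
B = 255 × (1-Y) × (1-K) = 255 × 0.88 × 0.47 = 105.468 → 105
= RGB(20, 7, 105)


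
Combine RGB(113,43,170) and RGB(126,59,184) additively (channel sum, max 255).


Additive: each channel = min(255, C₁+C₂)
R: 113+126 = 239 → 239
G: 43+59 = 102 → 102
B: 170+184 = 354 → 255
= RGB(239, 102, 255)


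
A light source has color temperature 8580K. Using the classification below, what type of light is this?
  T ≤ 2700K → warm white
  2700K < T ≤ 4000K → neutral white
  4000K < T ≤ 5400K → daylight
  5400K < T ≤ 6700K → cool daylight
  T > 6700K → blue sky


Temperature: 8580K
8580K > 6700K → blue sky
Classification: blue sky


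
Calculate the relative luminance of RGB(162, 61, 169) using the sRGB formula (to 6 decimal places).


Linearize each channel (sRGB transfer function): c = v/255; c_lin = c/12.92 if c ≤ 0.04045, else ((c+0.055)/1.055)^2.4
  R: 162/255 ≈ 0.635294 > 0.04045 → ((0.635294+0.055)/1.055)^2.4 ≈ 0.361307
  G: 61/255 ≈ 0.239216 > 0.04045 → ((0.239216+0.055)/1.055)^2.4 ≈ 0.046665
  B: 169/255 ≈ 0.662745 > 0.04045 → ((0.662745+0.055)/1.055)^2.4 ≈ 0.396755
R_lin = 0.361307, G_lin = 0.046665, B_lin = 0.396755
L = 0.2126×R + 0.7152×G + 0.0722×B
L = 0.2126×0.361307 + 0.7152×0.046665 + 0.0722×0.396755
L ≈ 0.138834


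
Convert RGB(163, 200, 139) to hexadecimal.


R = 163 → A3 (hex)
G = 200 → C8 (hex)
B = 139 → 8B (hex)
Hex = #A3C88B


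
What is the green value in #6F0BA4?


Color: #6F0BA4
R = 6F = 111
G = 0B = 11
B = A4 = 164
Green = 11


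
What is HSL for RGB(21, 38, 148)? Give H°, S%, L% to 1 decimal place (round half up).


Normalize: R'=21/255≈0.0824, G'=38/255≈0.1490, B'=148/255≈0.5804
Max=148/255, Min=21/255, Δ=Max-Min=127/255
L = (Max+Min)/2 = (148+21)/510 = 169/510 = 0.33137… → L = 33.1%
L ≤ 0.5 → S = Δ/(Max+Min) = 127/(148+21) = 127/169 = 0.75147… → S = 75.1%
(the 1/255 factors cancel in S and H, so raw channel differences can be used)
Max is B' → H = 60 × ((R-G)/Δ + 4) = 60 × ((21-38)/127 + 4)
  -17/127 + 4 = -0.1338… + 4 = 3.8661…
  H = 60 × 3.8661… = 231.968…° → H = 232.0°
= HSL(232.0°, 75.1%, 33.1%)


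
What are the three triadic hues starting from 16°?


Triadic: equally spaced at 120° intervals
H1 = 16°
H2 = (16 + 120) mod 360 = 136°
H3 = (16 + 240) mod 360 = 256°
Triadic = 16°, 136°, 256°


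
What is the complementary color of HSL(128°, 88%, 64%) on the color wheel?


Complement = opposite side of color wheel = hue + 180°
H' = (128 + 180) mod 360 = 308°
S and L unchanged.
= HSL(308°, 88%, 64%)


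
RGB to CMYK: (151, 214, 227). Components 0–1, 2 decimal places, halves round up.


R'=151/255≈0.5922, G'=214/255≈0.8392, B'=227/255≈0.8902
K = 1 - max(R',G',B') = 1 - 227/255 = 28/255 = 0.10980… → 0.11
(1-R'-K)/(1-K) simplifies to (max-R)/max with max = 227:
C = (227-151)/227 = 76/227 = 0.33480… → 0.33
M = (227-214)/227 = 13/227 = 0.05726… → 0.06
Y = (227-227)/227 = 0/227 = 0 → 0.00
= CMYK(0.33, 0.06, 0.00, 0.11)


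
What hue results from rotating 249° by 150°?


New hue = (H + rotation) mod 360
New hue = (249 + 150) mod 360
= 399 mod 360
= 39°


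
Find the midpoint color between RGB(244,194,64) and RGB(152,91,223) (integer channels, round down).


Midpoint: each channel = ⌊(C₁+C₂)/2⌋
R: ⌊(244+152)/2⌋ = 198
G: ⌊(194+91)/2⌋ = 142
B: ⌊(64+223)/2⌋ = 143
= RGB(198, 142, 143)


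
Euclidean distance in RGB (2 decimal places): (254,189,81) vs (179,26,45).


d = √[(R₁-R₂)² + (G₁-G₂)² + (B₁-B₂)²]
d = √[(254-179)² + (189-26)² + (81-45)²]
d = √[5625 + 26569 + 1296]
d = √33490
d ≈ 183.00


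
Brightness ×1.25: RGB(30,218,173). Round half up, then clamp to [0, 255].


Multiply each channel by 1.25, round half up, clamp to [0, 255]
R: 30×1.25 = 37.5 → round → 38
G: 218×1.25 = 272.5 → round → 273 → clamp → 255
B: 173×1.25 = 216.25 → round → 216
= RGB(38, 255, 216)


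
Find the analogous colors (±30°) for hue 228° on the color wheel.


Base hue: 228°
Left analog: (228 - 30) mod 360 = 198°
Right analog: (228 + 30) mod 360 = 258°
Analogous hues = 198° and 258°


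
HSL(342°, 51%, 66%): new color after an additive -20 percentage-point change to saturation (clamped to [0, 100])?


Original S = 51%
Adjustment = -20 percentage points
New S = 51 + (-20) = 31
Clamp to [0, 100] → 31
= HSL(342°, 31%, 66%)


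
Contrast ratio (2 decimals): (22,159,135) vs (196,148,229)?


Linearize each sRGB channel c=v/255: c/12.92 if c ≤ 0.04045 else ((c+0.055)/1.055)^2.4
L = 0.2126×R_lin + 0.7152×G_lin + 0.0722×B_lin
Color 1 (22,159,135):
  R=22: 22/255≈0.0863 > 0.04045 → ((0.0863+0.055)/1.055)^2.4 ≈ 0.00802
  G=159: 159/255≈0.6235 > 0.04045 → ((0.6235+0.055)/1.055)^2.4 ≈ 0.34670
  B=135: 135/255≈0.5294 > 0.04045 → ((0.5294+0.055)/1.055)^2.4 ≈ 0.24228
  L1 = 0.2126×0.00802 + 0.7152×0.34670 + 0.0722×0.24228 ≈ 0.26716
Color 2 (196,148,229):
  R=196: 196/255≈0.7686 > 0.04045 → ((0.7686+0.055)/1.055)^2.4 ≈ 0.55201
  G=148: 148/255≈0.5804 > 0.04045 → ((0.5804+0.055)/1.055)^2.4 ≈ 0.29614
  B=229: 229/255≈0.8980 > 0.04045 → ((0.8980+0.055)/1.055)^2.4 ≈ 0.78354
  L2 = 0.2126×0.55201 + 0.7152×0.29614 + 0.0722×0.78354 ≈ 0.38573
Lighter = 0.38573, Darker = 0.26716
Ratio = (L_lighter + 0.05) / (L_darker + 0.05)
Ratio = (0.38573 + 0.05) / (0.26716 + 0.05) = 0.43573 / 0.31716 ≈ 1.3738
Ratio ≈ 1.37:1


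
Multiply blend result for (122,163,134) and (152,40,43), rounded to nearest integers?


Multiply: C = A×B/255, rounded to nearest integer
R: 122×152/255 = 18544/255 ≈ 72.722 → 73
G: 163×40/255 = 6520/255 ≈ 25.569 → 26
B: 134×43/255 = 5762/255 ≈ 22.596 → 23
= RGB(73, 26, 23)


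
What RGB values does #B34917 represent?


B3 → 179 (R)
49 → 73 (G)
17 → 23 (B)
= RGB(179, 73, 23)


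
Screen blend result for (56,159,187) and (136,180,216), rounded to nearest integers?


Screen: C = 255 - (255-A)×(255-B)/255, rounded to nearest integer
R: 255 - (255-56)×(255-136)/255 = 255 - 23681/255 ≈ 255 - 92.867 = 162.133 → 162
G: 255 - (255-159)×(255-180)/255 = 255 - 7200/255 ≈ 255 - 28.235 = 226.765 → 227
B: 255 - (255-187)×(255-216)/255 = 255 - 2652/255 ≈ 255 - 10.400 = 244.600 → 245
= RGB(162, 227, 245)


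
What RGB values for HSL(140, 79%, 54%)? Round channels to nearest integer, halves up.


H=140°, S=0.79, L=0.54
C = (1-|2L-1|)×S = (1-|0.08|)×0.79 = 0.7268
H' = H/60 = 140/60 ≈ 2.3333; X = C×(1-|H' mod 2 - 1|) ≈ 0.2423
m = L - C/2 = 0.54 - 0.3634 = 0.1766
Sector ⌊H'⌋ = 2 → (R',G',B') = (0.0, 0.7268, ≈0.2423)
RGB = ((R'+m)×255, (G'+m)×255, (B'+m)×255) = (45.033, 230.367, 106.811)
Round half up → RGB(45, 230, 107)


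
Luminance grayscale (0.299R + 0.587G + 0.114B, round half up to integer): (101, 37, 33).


Gray = 0.299×R + 0.587×G + 0.114×B
Gray = 0.299×101 + 0.587×37 + 0.114×33
Gray = 30.199 + 21.719 + 3.762
Gray = 55.680 → round half up → 56
Gray = 56


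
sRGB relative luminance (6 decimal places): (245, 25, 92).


Linearize each channel (sRGB transfer function): c = v/255; c_lin = c/12.92 if c ≤ 0.04045, else ((c+0.055)/1.055)^2.4
  R: 245/255 ≈ 0.960784 > 0.04045 → ((0.960784+0.055)/1.055)^2.4 ≈ 0.913099
  G: 25/255 ≈ 0.098039 > 0.04045 → ((0.098039+0.055)/1.055)^2.4 ≈ 0.009721
  B: 92/255 ≈ 0.360784 > 0.04045 → ((0.360784+0.055)/1.055)^2.4 ≈ 0.107023
R_lin = 0.913099, G_lin = 0.009721, B_lin = 0.107023
L = 0.2126×R + 0.7152×G + 0.0722×B
L = 0.2126×0.913099 + 0.7152×0.009721 + 0.0722×0.107023
L ≈ 0.208804


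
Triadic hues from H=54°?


Triadic: equally spaced at 120° intervals
H1 = 54°
H2 = (54 + 120) mod 360 = 174°
H3 = (54 + 240) mod 360 = 294°
Triadic = 54°, 174°, 294°


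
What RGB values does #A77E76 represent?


A7 → 167 (R)
7E → 126 (G)
76 → 118 (B)
= RGB(167, 126, 118)


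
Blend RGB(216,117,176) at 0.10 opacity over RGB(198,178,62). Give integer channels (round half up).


C = α×F + (1-α)×B, with 1-α = 0.90
R: 0.10×216 + 0.90×198 = 21.60 + 178.20 = 199.80 → 200
G: 0.10×117 + 0.90×178 = 11.70 + 160.20 = 171.90 → 172
B: 0.10×176 + 0.90×62 = 17.60 + 55.80 = 73.40 → 73
= RGB(200, 172, 73)


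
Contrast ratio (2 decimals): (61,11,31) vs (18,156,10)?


Linearize each sRGB channel c=v/255: c/12.92 if c ≤ 0.04045 else ((c+0.055)/1.055)^2.4
L = 0.2126×R_lin + 0.7152×G_lin + 0.0722×B_lin
Color 1 (61,11,31):
  R=61: 61/255≈0.2392 > 0.04045 → ((0.2392+0.055)/1.055)^2.4 ≈ 0.04667
  G=11: 11/255≈0.0431 > 0.04045 → ((0.0431+0.055)/1.055)^2.4 ≈ 0.00335
  B=31: 31/255≈0.1216 > 0.04045 → ((0.1216+0.055)/1.055)^2.4 ≈ 0.01370
  L1 = 0.2126×0.04667 + 0.7152×0.00335 + 0.0722×0.01370 ≈ 0.01330
Color 2 (18,156,10):
  R=18: 18/255≈0.0706 > 0.04045 → ((0.0706+0.055)/1.055)^2.4 ≈ 0.00605
  G=156: 156/255≈0.6118 > 0.04045 → ((0.6118+0.055)/1.055)^2.4 ≈ 0.33245
  B=10: 10/255≈0.0392 ≤ 0.04045 → 0.0392/12.92 ≈ 0.00304
  L2 = 0.2126×0.00605 + 0.7152×0.33245 + 0.0722×0.00304 ≈ 0.23927
Lighter = 0.23927, Darker = 0.01330
Ratio = (L_lighter + 0.05) / (L_darker + 0.05)
Ratio = (0.23927 + 0.05) / (0.01330 + 0.05) = 0.28927 / 0.06330 ≈ 4.5696
Ratio ≈ 4.57:1


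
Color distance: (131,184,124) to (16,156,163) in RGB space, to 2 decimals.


d = √[(R₁-R₂)² + (G₁-G₂)² + (B₁-B₂)²]
d = √[(131-16)² + (184-156)² + (124-163)²]
d = √[13225 + 784 + 1521]
d = √15530
d ≈ 124.62


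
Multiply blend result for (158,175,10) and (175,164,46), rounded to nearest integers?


Multiply: C = A×B/255, rounded to nearest integer
R: 158×175/255 = 27650/255 ≈ 108.431 → 108
G: 175×164/255 = 28700/255 ≈ 112.549 → 113
B: 10×46/255 = 460/255 ≈ 1.804 → 2
= RGB(108, 113, 2)


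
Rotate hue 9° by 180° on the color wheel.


New hue = (H + rotation) mod 360
New hue = (9 + 180) mod 360
= 189 mod 360
= 189°


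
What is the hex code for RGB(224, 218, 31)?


R = 224 → E0 (hex)
G = 218 → DA (hex)
B = 31 → 1F (hex)
Hex = #E0DA1F


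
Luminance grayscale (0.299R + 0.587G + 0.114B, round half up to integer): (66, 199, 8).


Gray = 0.299×R + 0.587×G + 0.114×B
Gray = 0.299×66 + 0.587×199 + 0.114×8
Gray = 19.734 + 116.813 + 0.912
Gray = 137.459 → round half up → 137
Gray = 137


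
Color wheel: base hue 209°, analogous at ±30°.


Base hue: 209°
Left analog: (209 - 30) mod 360 = 179°
Right analog: (209 + 30) mod 360 = 239°
Analogous hues = 179° and 239°


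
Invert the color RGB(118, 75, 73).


Invert: (255-R, 255-G, 255-B)
R: 255-118 = 137
G: 255-75 = 180
B: 255-73 = 182
= RGB(137, 180, 182)


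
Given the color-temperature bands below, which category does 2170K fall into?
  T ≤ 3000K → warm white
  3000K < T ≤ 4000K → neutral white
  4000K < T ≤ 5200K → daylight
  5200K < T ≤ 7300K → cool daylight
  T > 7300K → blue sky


Temperature: 2170K
2170K ≤ 3000K → warm white
Classification: warm white


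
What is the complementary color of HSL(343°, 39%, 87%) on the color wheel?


Complement = opposite side of color wheel = hue + 180°
H' = (343 + 180) mod 360 = 163°
S and L unchanged.
= HSL(163°, 39%, 87%)


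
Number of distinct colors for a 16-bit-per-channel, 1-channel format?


Total bits = 16 bits/channel × 1 channels = 16 bits
Distinct colors = 2^16
= 65,536 colors


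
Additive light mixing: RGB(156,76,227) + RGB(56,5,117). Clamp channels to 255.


Additive: each channel = min(255, C₁+C₂)
R: 156+56 = 212 → 212
G: 76+5 = 81 → 81
B: 227+117 = 344 → 255
= RGB(212, 81, 255)


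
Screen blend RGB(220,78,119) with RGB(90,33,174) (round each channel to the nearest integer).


Screen: C = 255 - (255-A)×(255-B)/255, rounded to nearest integer
R: 255 - (255-220)×(255-90)/255 = 255 - 5775/255 ≈ 255 - 22.647 = 232.353 → 232
G: 255 - (255-78)×(255-33)/255 = 255 - 39294/255 ≈ 255 - 154.094 = 100.906 → 101
B: 255 - (255-119)×(255-174)/255 = 255 - 11016/255 ≈ 255 - 43.200 = 211.800 → 212
= RGB(232, 101, 212)


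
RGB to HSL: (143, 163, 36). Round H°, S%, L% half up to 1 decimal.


Normalize: R'=143/255≈0.5608, G'=163/255≈0.6392, B'=36/255≈0.1412
Max=163/255, Min=36/255, Δ=Max-Min=127/255
L = (Max+Min)/2 = (163+36)/510 = 199/510 = 0.39019… → L = 39.0%
L ≤ 0.5 → S = Δ/(Max+Min) = 127/(163+36) = 127/199 = 0.63819… → S = 63.8%
(the 1/255 factors cancel in S and H, so raw channel differences can be used)
Max is G' → H = 60 × ((B-R)/Δ + 2) = 60 × ((36-143)/127 + 2)
  -107/127 + 2 = -0.8425… + 2 = 1.1574…
  H = 60 × 1.1574… = 69.448…° → H = 69.4°
= HSL(69.4°, 63.8%, 39.0%)


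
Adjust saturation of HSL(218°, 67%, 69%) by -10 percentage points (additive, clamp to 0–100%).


Original S = 67%
Adjustment = -10 percentage points
New S = 67 + (-10) = 57
Clamp to [0, 100] → 57
= HSL(218°, 57%, 69%)


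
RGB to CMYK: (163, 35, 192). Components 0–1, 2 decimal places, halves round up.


R'=163/255≈0.6392, G'=35/255≈0.1373, B'=192/255≈0.7529
K = 1 - max(R',G',B') = 1 - 192/255 = 63/255 = 0.24705… → 0.25
(1-R'-K)/(1-K) simplifies to (max-R)/max with max = 192:
C = (192-163)/192 = 29/192 = 0.15104… → 0.15
M = (192-35)/192 = 157/192 = 0.81770… → 0.82
Y = (192-192)/192 = 0/192 = 0 → 0.00
= CMYK(0.15, 0.82, 0.00, 0.25)


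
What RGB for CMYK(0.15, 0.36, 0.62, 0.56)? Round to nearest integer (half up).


R = 255 × (1-C) × (1-K) = 255 × 0.85 × 0.44 = 95.37 → 95
G = 255 × (1-M) × (1-K) = 255 × 0.64 × 0.44 = 71.808 → 72
B = 255 × (1-Y) × (1-K) = 255 × 0.38 × 0.44 = 42.636 → 43
= RGB(95, 72, 43)


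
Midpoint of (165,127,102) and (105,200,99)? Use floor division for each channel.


Midpoint: each channel = ⌊(C₁+C₂)/2⌋
R: ⌊(165+105)/2⌋ = 135
G: ⌊(127+200)/2⌋ = 163
B: ⌊(102+99)/2⌋ = 100
= RGB(135, 163, 100)


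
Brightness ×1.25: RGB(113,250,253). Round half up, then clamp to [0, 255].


Multiply each channel by 1.25, round half up, clamp to [0, 255]
R: 113×1.25 = 141.25 → round → 141
G: 250×1.25 = 312.5 → round → 313 → clamp → 255
B: 253×1.25 = 316.25 → round → 316 → clamp → 255
= RGB(141, 255, 255)


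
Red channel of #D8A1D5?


Color: #D8A1D5
R = D8 = 216
G = A1 = 161
B = D5 = 213
Red = 216


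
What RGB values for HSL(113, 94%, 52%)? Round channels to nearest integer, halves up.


H=113°, S=0.94, L=0.52
C = (1-|2L-1|)×S = (1-|0.04|)×0.94 = 0.9024
H' = H/60 = 113/60 ≈ 1.8833; X = C×(1-|H' mod 2 - 1|) = 0.10528
m = L - C/2 = 0.52 - 0.4512 = 0.0688
Sector ⌊H'⌋ = 1 → (R',G',B') = (0.10528, 0.9024, 0.0)
RGB = ((R'+m)×255, (G'+m)×255, (B'+m)×255) = (44.3904, 247.656, 17.544)
Round half up → RGB(44, 248, 18)


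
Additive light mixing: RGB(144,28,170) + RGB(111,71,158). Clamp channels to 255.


Additive: each channel = min(255, C₁+C₂)
R: 144+111 = 255 → 255
G: 28+71 = 99 → 99
B: 170+158 = 328 → 255
= RGB(255, 99, 255)


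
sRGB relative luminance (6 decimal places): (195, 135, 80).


Linearize each channel (sRGB transfer function): c = v/255; c_lin = c/12.92 if c ≤ 0.04045, else ((c+0.055)/1.055)^2.4
  R: 195/255 ≈ 0.764706 > 0.04045 → ((0.764706+0.055)/1.055)^2.4 ≈ 0.545724
  G: 135/255 ≈ 0.529412 > 0.04045 → ((0.529412+0.055)/1.055)^2.4 ≈ 0.242281
  B: 80/255 ≈ 0.313725 > 0.04045 → ((0.313725+0.055)/1.055)^2.4 ≈ 0.080220
R_lin = 0.545724, G_lin = 0.242281, B_lin = 0.080220
L = 0.2126×R + 0.7152×G + 0.0722×B
L = 0.2126×0.545724 + 0.7152×0.242281 + 0.0722×0.080220
L ≈ 0.295092


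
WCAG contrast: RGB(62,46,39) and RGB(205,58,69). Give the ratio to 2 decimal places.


Linearize each sRGB channel c=v/255: c/12.92 if c ≤ 0.04045 else ((c+0.055)/1.055)^2.4
L = 0.2126×R_lin + 0.7152×G_lin + 0.0722×B_lin
Color 1 (62,46,39):
  R=62: 62/255≈0.2431 > 0.04045 → ((0.2431+0.055)/1.055)^2.4 ≈ 0.04817
  G=46: 46/255≈0.1804 > 0.04045 → ((0.1804+0.055)/1.055)^2.4 ≈ 0.02732
  B=39: 39/255≈0.1529 > 0.04045 → ((0.1529+0.055)/1.055)^2.4 ≈ 0.02029
  L1 = 0.2126×0.04817 + 0.7152×0.02732 + 0.0722×0.02029 ≈ 0.03125
Color 2 (205,58,69):
  R=205: 205/255≈0.8039 > 0.04045 → ((0.8039+0.055)/1.055)^2.4 ≈ 0.61050
  G=58: 58/255≈0.2275 > 0.04045 → ((0.2275+0.055)/1.055)^2.4 ≈ 0.04231
  B=69: 69/255≈0.2706 > 0.04045 → ((0.2706+0.055)/1.055)^2.4 ≈ 0.05951
  L2 = 0.2126×0.61050 + 0.7152×0.04231 + 0.0722×0.05951 ≈ 0.16435
Lighter = 0.16435, Darker = 0.03125
Ratio = (L_lighter + 0.05) / (L_darker + 0.05)
Ratio = (0.16435 + 0.05) / (0.03125 + 0.05) = 0.21435 / 0.08125 ≈ 2.6383
Ratio ≈ 2.64:1


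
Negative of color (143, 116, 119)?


Invert: (255-R, 255-G, 255-B)
R: 255-143 = 112
G: 255-116 = 139
B: 255-119 = 136
= RGB(112, 139, 136)


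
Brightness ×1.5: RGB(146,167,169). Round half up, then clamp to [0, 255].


Multiply each channel by 1.5, round half up, clamp to [0, 255]
R: 146×1.5 = 219
G: 167×1.5 = 250.5 → round → 251
B: 169×1.5 = 253.5 → round → 254
= RGB(219, 251, 254)


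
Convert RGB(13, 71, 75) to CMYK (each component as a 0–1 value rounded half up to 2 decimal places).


R'=13/255≈0.0510, G'=71/255≈0.2784, B'=75/255≈0.2941
K = 1 - max(R',G',B') = 1 - 75/255 = 180/255 = 0.70588… → 0.71
(1-R'-K)/(1-K) simplifies to (max-R)/max with max = 75:
C = (75-13)/75 = 62/75 = 0.82666… → 0.83
M = (75-71)/75 = 4/75 = 0.05333… → 0.05
Y = (75-75)/75 = 0/75 = 0 → 0.00
= CMYK(0.83, 0.05, 0.00, 0.71)


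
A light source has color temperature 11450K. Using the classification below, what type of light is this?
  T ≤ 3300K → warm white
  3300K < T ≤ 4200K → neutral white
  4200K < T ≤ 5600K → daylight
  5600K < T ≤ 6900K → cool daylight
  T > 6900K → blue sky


Temperature: 11450K
11450K > 6900K → blue sky
Classification: blue sky


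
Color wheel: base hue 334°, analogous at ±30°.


Base hue: 334°
Left analog: (334 - 30) mod 360 = 304°
Right analog: (334 + 30) mod 360 = 4°
Analogous hues = 304° and 4°


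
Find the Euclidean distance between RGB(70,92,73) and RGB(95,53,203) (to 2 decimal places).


d = √[(R₁-R₂)² + (G₁-G₂)² + (B₁-B₂)²]
d = √[(70-95)² + (92-53)² + (73-203)²]
d = √[625 + 1521 + 16900]
d = √19046
d ≈ 138.01


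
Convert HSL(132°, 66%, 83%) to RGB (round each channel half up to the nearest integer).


H=132°, S=0.66, L=0.83
C = (1-|2L-1|)×S = (1-|0.66|)×0.66 = 0.2244
H' = H/60 = 132/60 ≈ 2.2000; X = C×(1-|H' mod 2 - 1|) = 0.04488
m = L - C/2 = 0.83 - 0.1122 = 0.7178
Sector ⌊H'⌋ = 2 → (R',G',B') = (0.0, 0.2244, 0.04488)
RGB = ((R'+m)×255, (G'+m)×255, (B'+m)×255) = (183.039, 240.261, 194.4834)
Round half up → RGB(183, 240, 194)


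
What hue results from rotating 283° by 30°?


New hue = (H + rotation) mod 360
New hue = (283 + 30) mod 360
= 313 mod 360
= 313°


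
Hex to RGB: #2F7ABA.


2F → 47 (R)
7A → 122 (G)
BA → 186 (B)
= RGB(47, 122, 186)


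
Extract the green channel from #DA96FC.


Color: #DA96FC
R = DA = 218
G = 96 = 150
B = FC = 252
Green = 150


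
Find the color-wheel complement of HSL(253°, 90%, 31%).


Complement = opposite side of color wheel = hue + 180°
H' = (253 + 180) mod 360 = 73°
S and L unchanged.
= HSL(73°, 90%, 31%)


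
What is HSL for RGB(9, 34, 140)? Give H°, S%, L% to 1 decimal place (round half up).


Normalize: R'=9/255≈0.0353, G'=34/255≈0.1333, B'=140/255≈0.5490
Max=140/255, Min=9/255, Δ=Max-Min=131/255
L = (Max+Min)/2 = (140+9)/510 = 149/510 = 0.29215… → L = 29.2%
L ≤ 0.5 → S = Δ/(Max+Min) = 131/(140+9) = 131/149 = 0.87919… → S = 87.9%
(the 1/255 factors cancel in S and H, so raw channel differences can be used)
Max is B' → H = 60 × ((R-G)/Δ + 4) = 60 × ((9-34)/131 + 4)
  -25/131 + 4 = -0.1908… + 4 = 3.8091…
  H = 60 × 3.8091… = 228.549…° → H = 228.5°
= HSL(228.5°, 87.9%, 29.2%)


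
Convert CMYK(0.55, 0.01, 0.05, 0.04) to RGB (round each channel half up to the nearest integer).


R = 255 × (1-C) × (1-K) = 255 × 0.45 × 0.96 = 110.16 → 110
G = 255 × (1-M) × (1-K) = 255 × 0.99 × 0.96 = 242.352 → 242
B = 255 × (1-Y) × (1-K) = 255 × 0.95 × 0.96 = 232.56 → 233
= RGB(110, 242, 233)


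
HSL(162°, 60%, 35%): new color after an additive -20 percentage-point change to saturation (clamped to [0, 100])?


Original S = 60%
Adjustment = -20 percentage points
New S = 60 + (-20) = 40
Clamp to [0, 100] → 40
= HSL(162°, 40%, 35%)


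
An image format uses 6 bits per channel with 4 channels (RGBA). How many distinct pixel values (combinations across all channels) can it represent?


Total bits = 6 bits/channel × 4 channels = 24 bits
Distinct pixel values = 2^24
= 16,777,216 pixel values


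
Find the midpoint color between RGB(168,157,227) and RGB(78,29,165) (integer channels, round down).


Midpoint: each channel = ⌊(C₁+C₂)/2⌋
R: ⌊(168+78)/2⌋ = 123
G: ⌊(157+29)/2⌋ = 93
B: ⌊(227+165)/2⌋ = 196
= RGB(123, 93, 196)


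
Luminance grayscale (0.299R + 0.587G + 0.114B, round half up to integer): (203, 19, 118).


Gray = 0.299×R + 0.587×G + 0.114×B
Gray = 0.299×203 + 0.587×19 + 0.114×118
Gray = 60.697 + 11.153 + 13.452
Gray = 85.302 → round half up → 85
Gray = 85


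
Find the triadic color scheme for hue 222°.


Triadic: equally spaced at 120° intervals
H1 = 222°
H2 = (222 + 120) mod 360 = 342°
H3 = (222 + 240) mod 360 = 102°
Triadic = 222°, 342°, 102°


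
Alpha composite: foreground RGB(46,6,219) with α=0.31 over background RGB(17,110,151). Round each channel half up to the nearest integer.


C = α×F + (1-α)×B, with 1-α = 0.69
R: 0.31×46 + 0.69×17 = 14.26 + 11.73 = 25.99 → 26
G: 0.31×6 + 0.69×110 = 1.86 + 75.90 = 77.76 → 78
B: 0.31×219 + 0.69×151 = 67.89 + 104.19 = 172.08 → 172
= RGB(26, 78, 172)


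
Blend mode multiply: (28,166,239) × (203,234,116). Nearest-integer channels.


Multiply: C = A×B/255, rounded to nearest integer
R: 28×203/255 = 5684/255 ≈ 22.290 → 22
G: 166×234/255 = 38844/255 ≈ 152.329 → 152
B: 239×116/255 = 27724/255 ≈ 108.722 → 109
= RGB(22, 152, 109)


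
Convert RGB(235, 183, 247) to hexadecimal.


R = 235 → EB (hex)
G = 183 → B7 (hex)
B = 247 → F7 (hex)
Hex = #EBB7F7


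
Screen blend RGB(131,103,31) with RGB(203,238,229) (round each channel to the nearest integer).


Screen: C = 255 - (255-A)×(255-B)/255, rounded to nearest integer
R: 255 - (255-131)×(255-203)/255 = 255 - 6448/255 ≈ 255 - 25.286 = 229.714 → 230
G: 255 - (255-103)×(255-238)/255 = 255 - 2584/255 ≈ 255 - 10.133 = 244.867 → 245
B: 255 - (255-31)×(255-229)/255 = 255 - 5824/255 ≈ 255 - 22.839 = 232.161 → 232
= RGB(230, 245, 232)


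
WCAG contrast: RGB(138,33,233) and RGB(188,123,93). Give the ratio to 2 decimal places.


Linearize each sRGB channel c=v/255: c/12.92 if c ≤ 0.04045 else ((c+0.055)/1.055)^2.4
L = 0.2126×R_lin + 0.7152×G_lin + 0.0722×B_lin
Color 1 (138,33,233):
  R=138: 138/255≈0.5412 > 0.04045 → ((0.5412+0.055)/1.055)^2.4 ≈ 0.25415
  G=33: 33/255≈0.1294 > 0.04045 → ((0.1294+0.055)/1.055)^2.4 ≈ 0.01521
  B=233: 233/255≈0.9137 > 0.04045 → ((0.9137+0.055)/1.055)^2.4 ≈ 0.81485
  L1 = 0.2126×0.25415 + 0.7152×0.01521 + 0.0722×0.81485 ≈ 0.12374
Color 2 (188,123,93):
  R=188: 188/255≈0.7373 > 0.04045 → ((0.7373+0.055)/1.055)^2.4 ≈ 0.50289
  G=123: 123/255≈0.4824 > 0.04045 → ((0.4824+0.055)/1.055)^2.4 ≈ 0.19807
  B=93: 93/255≈0.3647 > 0.04045 → ((0.3647+0.055)/1.055)^2.4 ≈ 0.10946
  L2 = 0.2126×0.50289 + 0.7152×0.19807 + 0.0722×0.10946 ≈ 0.25648
Lighter = 0.25648, Darker = 0.12374
Ratio = (L_lighter + 0.05) / (L_darker + 0.05)
Ratio = (0.25648 + 0.05) / (0.12374 + 0.05) = 0.30648 / 0.17374 ≈ 1.7640
Ratio ≈ 1.76:1


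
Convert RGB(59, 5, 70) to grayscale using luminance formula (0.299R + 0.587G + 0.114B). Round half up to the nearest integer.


Gray = 0.299×R + 0.587×G + 0.114×B
Gray = 0.299×59 + 0.587×5 + 0.114×70
Gray = 17.641 + 2.935 + 7.980
Gray = 28.556 → round half up → 29
Gray = 29


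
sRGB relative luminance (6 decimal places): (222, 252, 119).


Linearize each channel (sRGB transfer function): c = v/255; c_lin = c/12.92 if c ≤ 0.04045, else ((c+0.055)/1.055)^2.4
  R: 222/255 ≈ 0.870588 > 0.04045 → ((0.870588+0.055)/1.055)^2.4 ≈ 0.730461
  G: 252/255 ≈ 0.988235 > 0.04045 → ((0.988235+0.055)/1.055)^2.4 ≈ 0.973445
  B: 119/255 ≈ 0.466667 > 0.04045 → ((0.466667+0.055)/1.055)^2.4 ≈ 0.184475
R_lin = 0.730461, G_lin = 0.973445, B_lin = 0.184475
L = 0.2126×R + 0.7152×G + 0.0722×B
L = 0.2126×0.730461 + 0.7152×0.973445 + 0.0722×0.184475
L ≈ 0.864823


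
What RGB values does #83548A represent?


83 → 131 (R)
54 → 84 (G)
8A → 138 (B)
= RGB(131, 84, 138)


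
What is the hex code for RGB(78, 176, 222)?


R = 78 → 4E (hex)
G = 176 → B0 (hex)
B = 222 → DE (hex)
Hex = #4EB0DE


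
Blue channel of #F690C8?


Color: #F690C8
R = F6 = 246
G = 90 = 144
B = C8 = 200
Blue = 200


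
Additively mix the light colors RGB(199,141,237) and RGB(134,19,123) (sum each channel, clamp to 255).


Additive: each channel = min(255, C₁+C₂)
R: 199+134 = 333 → 255
G: 141+19 = 160 → 160
B: 237+123 = 360 → 255
= RGB(255, 160, 255)


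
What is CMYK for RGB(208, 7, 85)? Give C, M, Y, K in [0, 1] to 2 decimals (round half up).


R'=208/255≈0.8157, G'=7/255≈0.0275, B'=85/255≈0.3333
K = 1 - max(R',G',B') = 1 - 208/255 = 47/255 = 0.18431… → 0.18
(1-R'-K)/(1-K) simplifies to (max-R)/max with max = 208:
C = (208-208)/208 = 0/208 = 0 → 0.00
M = (208-7)/208 = 201/208 = 0.96634… → 0.97
Y = (208-85)/208 = 123/208 = 0.59134… → 0.59
= CMYK(0.00, 0.97, 0.59, 0.18)
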